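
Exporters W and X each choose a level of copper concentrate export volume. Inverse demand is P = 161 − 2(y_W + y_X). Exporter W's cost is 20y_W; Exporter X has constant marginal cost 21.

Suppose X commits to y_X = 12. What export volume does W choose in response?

29.25

Exporter W's profit: π = y_W(161 − 2(y_W + y_X)) − 20y_W.
∂π/∂y_W = 141 − 4y_W − 2y_X = 0, so y_W = 35.25 − 0.5y_X.
At y_X = 12: y_W = 35.25 − 0.5·12 = 29.25.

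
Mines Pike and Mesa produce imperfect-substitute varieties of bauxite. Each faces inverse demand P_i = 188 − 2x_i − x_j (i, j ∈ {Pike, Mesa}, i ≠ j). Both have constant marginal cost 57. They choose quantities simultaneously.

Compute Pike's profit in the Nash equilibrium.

1372.88

Mine Pike's profit: π = x_{Pike}(188 − 2x_{Pike} − x_{Mesa}) − 57x_{Pike}.
∂π/∂x_{Pike} = 131 − 4x_{Pike} − x_{Mesa} = 0 ⇒ x_{Pike} = 32.75 − 0.25x_{Mesa}.
Setting x_{Pike} = x_{Mesa} in the reaction function: x_{Pike} = 32.75 − 0.25x_{Pike}, so x_{Pike} = 32.75 / 1.25 = 26.2.
P_{Pike} = 188 − 2·26.2 − 26.2 = 109.4.
Profit = (109.4 − 57)·26.2 = 1372.88.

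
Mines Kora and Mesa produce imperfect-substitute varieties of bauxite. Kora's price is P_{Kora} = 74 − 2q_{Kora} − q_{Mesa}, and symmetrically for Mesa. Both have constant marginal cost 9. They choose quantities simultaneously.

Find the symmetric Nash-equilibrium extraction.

13

Mine Kora's profit: π = q_{Kora}(74 − 2q_{Kora} − q_{Mesa}) − 9q_{Kora}.
∂π/∂q_{Kora} = 65 − 4q_{Kora} − q_{Mesa} = 0 ⇒ q_{Kora} = 16.25 − 0.25q_{Mesa}.
Setting q_{Kora} = q_{Mesa} in the reaction function: q_{Kora} = 16.25 − 0.25q_{Kora}, so q_{Kora} = 16.25 / 1.25 = 13.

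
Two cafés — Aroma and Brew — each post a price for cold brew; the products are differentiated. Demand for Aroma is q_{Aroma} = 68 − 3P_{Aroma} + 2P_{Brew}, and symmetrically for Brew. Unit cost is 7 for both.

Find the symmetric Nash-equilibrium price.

22.25

Aroma's profit: π = (P_{Aroma} − 7)(68 − 3P_{Aroma} + 2P_{Brew}).
∂π/∂P_{Aroma} = 89 − 6P_{Aroma} + 2P_{Brew} = 0 ⇒ P_{Aroma} = 89/6 + (1/3)P_{Brew}.
By symmetry P_{Brew} = P_{Aroma}; substituting into the reaction function, (2/3)P_{Aroma} = 89/6 and P_{Aroma} = 22.25.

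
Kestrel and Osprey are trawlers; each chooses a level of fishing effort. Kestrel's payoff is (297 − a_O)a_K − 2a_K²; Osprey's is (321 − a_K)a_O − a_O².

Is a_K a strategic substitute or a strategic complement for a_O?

Expanding Kestrel's payoff: 297a_K − a_Oa_K − 2a_K².
∂π/∂a_K = 297 − a_O − 4a_K = 0, so a_K = 74.25 − 0.25a_O.
The best-response slope da_K/da_O = −0.25 < 0: the reaction function is downward-sloping, so the choices are strategic substitutes.

strategic substitutes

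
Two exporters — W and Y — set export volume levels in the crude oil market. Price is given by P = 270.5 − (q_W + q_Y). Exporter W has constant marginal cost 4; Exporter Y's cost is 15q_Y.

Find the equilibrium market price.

96.5

Exporter W's profit: π = q_W(270.5 − (q_W + q_Y)) − 4q_W.
∂π/∂q_W = 266.5 − 2q_W − q_Y = 0, so q_W = 133.25 − 0.5q_Y.
By the same steps for Y: q_Y = 127.75 − 0.5q_W.
Solving the two reaction functions simultaneously: (1 − (−0.5)(−0.5))q_W = 133.25 − 0.5·127.75, so 0.75q_W = 69.375 and q_W = 92.5.
Then q_Y = 127.75 − 0.5·92.5 = 81.5.
Equilibrium price: P = 270.5 − 174 = 96.5.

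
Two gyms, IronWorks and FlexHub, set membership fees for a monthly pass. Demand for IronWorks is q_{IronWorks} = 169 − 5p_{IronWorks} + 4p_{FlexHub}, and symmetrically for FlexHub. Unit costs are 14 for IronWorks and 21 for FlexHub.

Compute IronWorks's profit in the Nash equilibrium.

3781.25

IronWorks's profit: π = (p_{IronWorks} − 14)(169 − 5p_{IronWorks} + 4p_{FlexHub}).
∂π/∂p_{IronWorks} = 239 − 10p_{IronWorks} + 4p_{FlexHub} = 0 ⇒ p_{IronWorks} = 23.9 + 0.4p_{FlexHub}.
Similarly p_{FlexHub} = 27.4 + 0.4p_{IronWorks}.
Substituting the second reaction function into the first: p_{IronWorks} = 23.9 + 0.4(27.4 + 0.4p_{IronWorks}), which gives 0.84p_{IronWorks} = 34.86 ⇒ p_{IronWorks} = 41.5.
Then p_{FlexHub} = 27.4 + 0.4·41.5 = 44.
q_{IronWorks} = 169 − 5·41.5 + 4·44 = 137.5.
Profit = (41.5 − 14)·137.5 = 3781.25.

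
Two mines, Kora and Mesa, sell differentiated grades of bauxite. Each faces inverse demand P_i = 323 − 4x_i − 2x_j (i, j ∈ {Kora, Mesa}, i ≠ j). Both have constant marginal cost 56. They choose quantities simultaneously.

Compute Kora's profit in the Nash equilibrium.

Mine Kora's profit: π = x_{Kora}(323 − 4x_{Kora} − 2x_{Mesa}) − 56x_{Kora}.
∂π/∂x_{Kora} = 267 − 8x_{Kora} − 2x_{Mesa} = 0 ⇒ x_{Kora} = 33.375 − 0.25x_{Mesa}.
By symmetry x_{Mesa} = x_{Kora}; substituting into the reaction function, 1.25x_{Kora} = 33.375 and x_{Kora} = 26.7.
P_{Kora} = 323 − 4·26.7 − 2·26.7 = 162.8.
Profit = (162.8 − 56)·26.7 = 2851.56.

2851.56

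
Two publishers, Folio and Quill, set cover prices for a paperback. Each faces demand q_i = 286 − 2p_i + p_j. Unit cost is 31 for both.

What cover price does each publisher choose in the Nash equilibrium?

116

Folio's profit: π = (p_{Folio} − 31)(286 − 2p_{Folio} + p_{Quill}).
∂π/∂p_{Folio} = 348 − 4p_{Folio} + p_{Quill} = 0 ⇒ p_{Folio} = 87 + 0.25p_{Quill}.
By symmetry p_{Quill} = p_{Folio}; substituting into the reaction function, 0.75p_{Folio} = 87 and p_{Folio} = 116.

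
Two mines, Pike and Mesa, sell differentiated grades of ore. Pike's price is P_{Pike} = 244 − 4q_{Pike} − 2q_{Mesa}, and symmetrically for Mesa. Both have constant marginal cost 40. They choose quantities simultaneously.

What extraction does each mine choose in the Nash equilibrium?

20.4

Mine Pike's profit: π = q_{Pike}(244 − 4q_{Pike} − 2q_{Mesa}) − 40q_{Pike}.
∂π/∂q_{Pike} = 204 − 8q_{Pike} − 2q_{Mesa} = 0 ⇒ q_{Pike} = 25.5 − 0.25q_{Mesa}.
Setting q_{Pike} = q_{Mesa} in the reaction function: q_{Pike} = 25.5 − 0.25q_{Pike}, so q_{Pike} = 25.5 / 1.25 = 20.4.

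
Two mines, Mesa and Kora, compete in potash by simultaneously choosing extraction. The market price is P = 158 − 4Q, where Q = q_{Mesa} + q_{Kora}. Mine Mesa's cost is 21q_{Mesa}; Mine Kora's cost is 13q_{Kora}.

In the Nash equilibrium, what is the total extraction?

23.5

Mine Mesa's profit: π = q_{Mesa}(158 − 4(q_{Mesa} + q_{Kora})) − 21q_{Mesa}.
∂π/∂q_{Mesa} = 137 − 8q_{Mesa} − 4q_{Kora} = 0, so q_{Mesa} = 17.125 − 0.5q_{Kora}.
By the same steps for Kora: q_{Kora} = 18.125 − 0.5q_{Mesa}.
Substituting the second reaction function into the first: q_{Mesa} = 17.125 − 0.5(18.125 − 0.5q_{Mesa}), which gives 0.75q_{Mesa} = 8.0625 ⇒ q_{Mesa} = 10.75.
Then q_{Kora} = 18.125 − 0.5·10.75 = 12.75.
Total extraction: 10.75 + 12.75 = 23.5.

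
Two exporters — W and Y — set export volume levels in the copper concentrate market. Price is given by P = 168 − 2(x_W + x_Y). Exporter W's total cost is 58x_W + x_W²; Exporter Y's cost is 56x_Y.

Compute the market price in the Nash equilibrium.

Exporter W's profit: π = x_W(168 − 2(x_W + x_Y)) − 58x_W − x_W².
∂π/∂x_W = 110 − 6x_W − 2x_Y = 0, so x_W = 55/3 − (1/3)x_Y.
For Y: ∂π/∂x_Y = 112 − 4x_Y − 2x_W = 0 ⇒ x_Y = 28 − 0.5x_W.
Solving the two reaction functions simultaneously: (1 − (−1/3)(−0.5))x_W = 55/3 − (1/3)·28, so (5/6)x_W = 9 and x_W = 10.8.
Then x_Y = 28 − 0.5·10.8 = 22.6.
Equilibrium price: P = 168 − 2·33.4 = 101.2.

101.2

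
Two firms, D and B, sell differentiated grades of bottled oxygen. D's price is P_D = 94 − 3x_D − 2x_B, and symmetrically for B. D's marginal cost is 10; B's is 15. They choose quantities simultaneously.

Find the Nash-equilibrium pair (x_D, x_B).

10.8125, 9.5625

Firm D's profit: π = x_D(94 − 3x_D − 2x_B) − 10x_D.
∂π/∂x_D = 84 − 6x_D − 2x_B = 0 ⇒ x_D = 14 − (1/3)x_B.
Similarly x_B = 79/6 − (1/3)x_D.
Solving the two reaction functions simultaneously: (1 − (−1/3)(−1/3))x_D = 14 − (1/3)·(79/6), so (8/9)x_D = 173/18 and x_D = 10.8125.
Then x_B = 79/6 − (1/3)·10.8125 = 9.5625.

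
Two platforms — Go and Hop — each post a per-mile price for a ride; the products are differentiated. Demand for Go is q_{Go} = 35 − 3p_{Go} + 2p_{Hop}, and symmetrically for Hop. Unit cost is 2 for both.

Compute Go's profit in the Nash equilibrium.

204.1875

Go's profit: π = (p_{Go} − 2)(35 − 3p_{Go} + 2p_{Hop}).
∂π/∂p_{Go} = 41 − 6p_{Go} + 2p_{Hop} = 0 ⇒ p_{Go} = 41/6 + (1/3)p_{Hop}.
By symmetry p_{Hop} = p_{Go}; substituting into the reaction function, (2/3)p_{Go} = 41/6 and p_{Go} = 10.25.
q_{Go} = 35 − 3·10.25 + 2·10.25 = 24.75.
Profit = (10.25 − 2)·24.75 = 204.1875.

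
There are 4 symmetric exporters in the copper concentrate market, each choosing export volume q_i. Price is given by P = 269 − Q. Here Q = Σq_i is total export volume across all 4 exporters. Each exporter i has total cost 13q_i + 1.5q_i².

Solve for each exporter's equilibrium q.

32

A representative exporter's profit is π_i = q_i(269 − Q) − 13q_i − 1.5q_i², with Q = q_i + Σ_{j≠i} q_j.
First-order condition: 256 − 5q_i − Σ_{j≠i} q_j = 0.
In a symmetric equilibrium every exporter chooses the same q, so Σ_{j≠i} q_j = 3q. The condition becomes 256 − 8q = 0, giving q = 256/8 = 32.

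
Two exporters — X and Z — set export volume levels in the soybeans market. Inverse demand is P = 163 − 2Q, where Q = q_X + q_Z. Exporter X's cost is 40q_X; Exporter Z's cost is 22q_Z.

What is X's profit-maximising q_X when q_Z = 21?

20.25

Exporter X's profit: π = q_X(163 − 2(q_X + q_Z)) − 40q_X.
∂π/∂q_X = 123 − 4q_X − 2q_Z = 0, so q_X = 30.75 − 0.5q_Z.
At q_Z = 21: q_X = 30.75 − 0.5·21 = 20.25.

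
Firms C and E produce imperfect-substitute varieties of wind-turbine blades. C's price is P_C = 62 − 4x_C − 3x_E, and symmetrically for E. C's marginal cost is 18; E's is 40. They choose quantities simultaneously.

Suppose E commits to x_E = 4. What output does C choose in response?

Firm C's profit: π = x_C(62 − 4x_C − 3x_E) − 18x_C.
∂π/∂x_C = 44 − 8x_C − 3x_E = 0 ⇒ x_C = 5.5 − 0.375x_E.
At x_E = 4: x_C = 5.5 − 0.375·4 = 4.

4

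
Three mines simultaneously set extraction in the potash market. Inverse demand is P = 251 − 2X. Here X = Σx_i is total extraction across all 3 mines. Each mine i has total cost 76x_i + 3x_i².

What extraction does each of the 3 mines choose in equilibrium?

12.5

A representative mine's profit is π_i = x_i(251 − 2X) − 76x_i − 3x_i², with X = x_i + Σ_{j≠i} x_j.
First-order condition: 175 − 10x_i − 2Σ_{j≠i} x_j = 0.
In a symmetric equilibrium every mine chooses the same x, so Σ_{j≠i} x_j = 2x. The condition becomes 175 − 14x = 0, giving x = 175/14 = 12.5.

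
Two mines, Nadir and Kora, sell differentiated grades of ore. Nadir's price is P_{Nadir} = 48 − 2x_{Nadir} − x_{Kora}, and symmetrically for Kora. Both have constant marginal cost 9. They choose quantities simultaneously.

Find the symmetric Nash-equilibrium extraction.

7.8

Mine Nadir's profit: π = x_{Nadir}(48 − 2x_{Nadir} − x_{Kora}) − 9x_{Nadir}.
∂π/∂x_{Nadir} = 39 − 4x_{Nadir} − x_{Kora} = 0 ⇒ x_{Nadir} = 9.75 − 0.25x_{Kora}.
By symmetry x_{Kora} = x_{Nadir}; substituting into the reaction function, 1.25x_{Nadir} = 9.75 and x_{Nadir} = 7.8.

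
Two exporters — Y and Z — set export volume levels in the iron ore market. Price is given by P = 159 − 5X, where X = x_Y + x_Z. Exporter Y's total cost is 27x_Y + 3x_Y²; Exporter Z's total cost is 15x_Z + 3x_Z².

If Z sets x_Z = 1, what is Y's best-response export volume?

Exporter Y's profit: π = x_Y(159 − 5(x_Y + x_Z)) − 27x_Y − 3x_Y².
∂π/∂x_Y = 132 − 16x_Y − 5x_Z = 0, so x_Y = 8.25 − 0.3125x_Z.
At x_Z = 1: x_Y = 8.25 − 0.3125·1 = 7.9375.

7.9375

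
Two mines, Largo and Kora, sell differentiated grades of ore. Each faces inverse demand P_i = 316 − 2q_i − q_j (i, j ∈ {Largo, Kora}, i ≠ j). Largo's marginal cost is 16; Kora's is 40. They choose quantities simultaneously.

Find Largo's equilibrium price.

Mine Largo's profit: π = q_{Largo}(316 − 2q_{Largo} − q_{Kora}) − 16q_{Largo}.
∂π/∂q_{Largo} = 300 − 4q_{Largo} − q_{Kora} = 0 ⇒ q_{Largo} = 75 − 0.25q_{Kora}.
Similarly q_{Kora} = 69 − 0.25q_{Largo}.
Solving the two reaction functions simultaneously: (1 − (−0.25)(−0.25))q_{Largo} = 75 − 0.25·69, so 0.9375q_{Largo} = 57.75 and q_{Largo} = 61.6.
Then q_{Kora} = 69 − 0.25·61.6 = 53.6.
P_{Largo} = 316 − 2·61.6 − 53.6 = 139.2.

139.2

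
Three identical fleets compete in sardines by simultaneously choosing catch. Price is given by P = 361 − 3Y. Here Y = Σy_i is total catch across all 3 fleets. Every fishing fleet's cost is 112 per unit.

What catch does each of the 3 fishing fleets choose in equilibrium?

A representative fishing fleet's profit is π_i = y_i(361 − 3Y) − 112y_i, with Y = y_i + Σ_{j≠i} y_j.
First-order condition: 249 − 6y_i − 3Σ_{j≠i} y_j = 0.
With identical fishing fleets, set every y_j = y: then 249 − 6y − 6y = 0, i.e. y = 249/12 = 20.75.

20.75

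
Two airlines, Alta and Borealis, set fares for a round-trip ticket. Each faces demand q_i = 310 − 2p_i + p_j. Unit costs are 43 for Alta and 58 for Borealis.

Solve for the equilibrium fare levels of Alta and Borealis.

134, 140

Alta's profit: π = (p_{Alta} − 43)(310 − 2p_{Alta} + p_{Borealis}).
∂π/∂p_{Alta} = 396 − 4p_{Alta} + p_{Borealis} = 0 ⇒ p_{Alta} = 99 + 0.25p_{Borealis}.
Similarly p_{Borealis} = 106.5 + 0.25p_{Alta}.
Plugging p_{Borealis} into Alta's best response: p_{Alta} = 99 + 0.25(106.5 + 0.25p_{Alta}) ⇒ 0.9375p_{Alta} = 125.625, so p_{Alta} = 134.
Then p_{Borealis} = 106.5 + 0.25·134 = 140.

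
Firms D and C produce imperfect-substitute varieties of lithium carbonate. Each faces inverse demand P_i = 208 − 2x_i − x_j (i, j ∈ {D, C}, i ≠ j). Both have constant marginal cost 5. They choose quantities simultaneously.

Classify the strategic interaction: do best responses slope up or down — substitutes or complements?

Firm D's profit: π = x_D(208 − 2x_D − x_C) − 5x_D.
∂π/∂x_D = 203 − 4x_D − x_C = 0 ⇒ x_D = 50.75 − 0.25x_C.
The best-response slope dx_D/dx_C = −0.25 < 0: the reaction function is downward-sloping, so the choices are strategic substitutes.

strategic substitutes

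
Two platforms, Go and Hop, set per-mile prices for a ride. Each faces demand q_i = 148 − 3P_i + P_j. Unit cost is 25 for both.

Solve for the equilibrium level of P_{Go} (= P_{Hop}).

Go's profit: π = (P_{Go} − 25)(148 − 3P_{Go} + P_{Hop}).
∂π/∂P_{Go} = 223 − 6P_{Go} + P_{Hop} = 0 ⇒ P_{Go} = 223/6 + (1/6)P_{Hop}.
By symmetry P_{Hop} = P_{Go}; substituting into the reaction function, (5/6)P_{Go} = 223/6 and P_{Go} = 44.6.

44.6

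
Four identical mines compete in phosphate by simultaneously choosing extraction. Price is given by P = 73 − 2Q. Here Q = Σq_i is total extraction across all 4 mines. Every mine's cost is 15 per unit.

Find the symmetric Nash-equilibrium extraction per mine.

5.8

A representative mine's profit is π_i = q_i(73 − 2Q) − 15q_i, with Q = q_i + Σ_{j≠i} q_j.
First-order condition: 58 − 4q_i − 2Σ_{j≠i} q_j = 0.
Imposing symmetry (q_j = q for all j) turns Σ_{j≠i} q_j into 3q, so 58 = 10q and q = 5.8.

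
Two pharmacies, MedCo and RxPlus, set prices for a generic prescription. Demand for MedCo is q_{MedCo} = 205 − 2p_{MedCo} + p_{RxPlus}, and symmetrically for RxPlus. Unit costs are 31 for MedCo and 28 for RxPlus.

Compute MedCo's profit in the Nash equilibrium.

6635.52

MedCo's profit: π = (p_{MedCo} − 31)(205 − 2p_{MedCo} + p_{RxPlus}).
∂π/∂p_{MedCo} = 267 − 4p_{MedCo} + p_{RxPlus} = 0 ⇒ p_{MedCo} = 66.75 + 0.25p_{RxPlus}.
Similarly p_{RxPlus} = 65.25 + 0.25p_{MedCo}.
Plugging p_{RxPlus} into MedCo's best response: p_{MedCo} = 66.75 + 0.25(65.25 + 0.25p_{MedCo}) ⇒ 0.9375p_{MedCo} = 83.0625, so p_{MedCo} = 88.6.
Then p_{RxPlus} = 65.25 + 0.25·88.6 = 87.4.
q_{MedCo} = 205 − 2·88.6 + 87.4 = 115.2.
Profit = (88.6 − 31)·115.2 = 6635.52.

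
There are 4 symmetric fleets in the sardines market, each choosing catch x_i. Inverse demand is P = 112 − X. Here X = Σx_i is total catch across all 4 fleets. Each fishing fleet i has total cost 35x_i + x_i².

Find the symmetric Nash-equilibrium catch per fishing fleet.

A representative fishing fleet's profit is π_i = x_i(112 − X) − 35x_i − x_i², with X = x_i + Σ_{j≠i} x_j.
First-order condition: 77 − 4x_i − Σ_{j≠i} x_j = 0.
Imposing symmetry (x_j = x for all j) turns Σ_{j≠i} x_j into 3x, so 77 = 7x and x = 11.

11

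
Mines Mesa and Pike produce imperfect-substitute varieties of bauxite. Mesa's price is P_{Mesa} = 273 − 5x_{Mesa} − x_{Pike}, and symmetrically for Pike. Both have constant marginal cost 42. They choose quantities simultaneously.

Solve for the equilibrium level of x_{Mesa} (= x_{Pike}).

Mine Mesa's profit: π = x_{Mesa}(273 − 5x_{Mesa} − x_{Pike}) − 42x_{Mesa}.
∂π/∂x_{Mesa} = 231 − 10x_{Mesa} − x_{Pike} = 0 ⇒ x_{Mesa} = 23.1 − 0.1x_{Pike}.
By symmetry x_{Pike} = x_{Mesa}; substituting into the reaction function, 1.1x_{Mesa} = 23.1 and x_{Mesa} = 21.

21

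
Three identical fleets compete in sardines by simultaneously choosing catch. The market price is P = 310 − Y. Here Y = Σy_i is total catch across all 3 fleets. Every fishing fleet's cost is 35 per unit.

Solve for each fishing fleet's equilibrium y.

68.75

A representative fishing fleet's profit is π_i = y_i(310 − Y) − 35y_i, with Y = y_i + Σ_{j≠i} y_j.
First-order condition: 275 − 2y_i − Σ_{j≠i} y_j = 0.
In a symmetric equilibrium every fishing fleet chooses the same y, so Σ_{j≠i} y_j = 2y. The condition becomes 275 − 4y = 0, giving y = 275/4 = 68.75.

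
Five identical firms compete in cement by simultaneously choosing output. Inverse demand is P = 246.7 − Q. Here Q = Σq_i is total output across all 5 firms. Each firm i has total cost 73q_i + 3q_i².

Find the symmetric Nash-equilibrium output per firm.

A representative firm's profit is π_i = q_i(246.7 − Q) − 73q_i − 3q_i², with Q = q_i + Σ_{j≠i} q_j.
First-order condition: 173.7 − 8q_i − Σ_{j≠i} q_j = 0.
In a symmetric equilibrium every firm chooses the same q, so Σ_{j≠i} q_j = 4q. The condition becomes 173.7 − 12q = 0, giving q = 173.7/12 = 14.475.

14.475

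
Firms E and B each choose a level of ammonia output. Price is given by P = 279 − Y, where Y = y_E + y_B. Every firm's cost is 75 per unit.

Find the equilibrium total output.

136

Firm E's profit: π = y_E(279 − (y_E + y_B)) − 75y_E.
∂π/∂y_E = 204 − 2y_E − y_B = 0, so y_E = 102 − 0.5y_B.
By symmetry y_B = y_E; substituting into the reaction function, 1.5y_E = 102 and y_E = 68.
Total output: 68 + 68 = 136.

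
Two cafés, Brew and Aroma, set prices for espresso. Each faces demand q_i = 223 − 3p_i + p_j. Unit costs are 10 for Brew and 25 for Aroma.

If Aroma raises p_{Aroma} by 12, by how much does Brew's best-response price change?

2

Brew's profit: π = (p_{Brew} − 10)(223 − 3p_{Brew} + p_{Aroma}).
∂π/∂p_{Brew} = 253 − 6p_{Brew} + p_{Aroma} = 0 ⇒ p_{Brew} = 253/6 + (1/6)p_{Aroma}.
The reaction-function slope is 1/6, so a 12-unit rise in p_{Aroma} moves p_{Brew} by 1/6 × 12 = 2. Brew's best response rises — the actions are strategic complements.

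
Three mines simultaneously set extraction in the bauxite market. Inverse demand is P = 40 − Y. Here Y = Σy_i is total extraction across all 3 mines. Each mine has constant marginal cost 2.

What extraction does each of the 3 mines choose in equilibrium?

A representative mine's profit is π_i = y_i(40 − Y) − 2y_i, with Y = y_i + Σ_{j≠i} y_j.
First-order condition: 38 − 2y_i − Σ_{j≠i} y_j = 0.
In a symmetric equilibrium every mine chooses the same y, so Σ_{j≠i} y_j = 2y. The condition becomes 38 − 4y = 0, giving y = 38/4 = 9.5.

9.5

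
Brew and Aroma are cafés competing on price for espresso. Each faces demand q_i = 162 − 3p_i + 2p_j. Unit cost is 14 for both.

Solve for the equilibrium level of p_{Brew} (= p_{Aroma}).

51

Brew's profit: π = (p_{Brew} − 14)(162 − 3p_{Brew} + 2p_{Aroma}).
∂π/∂p_{Brew} = 204 − 6p_{Brew} + 2p_{Aroma} = 0 ⇒ p_{Brew} = 34 + (1/3)p_{Aroma}.
By symmetry p_{Aroma} = p_{Brew}; substituting into the reaction function, (2/3)p_{Brew} = 34 and p_{Brew} = 51.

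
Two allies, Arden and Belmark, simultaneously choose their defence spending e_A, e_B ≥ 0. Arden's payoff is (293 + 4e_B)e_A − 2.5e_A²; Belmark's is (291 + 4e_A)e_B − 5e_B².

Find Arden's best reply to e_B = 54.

101.8

Expanding Arden's payoff: 293e_A + 4e_Be_A − 2.5e_A².
∂π/∂e_A = 293 + 4e_B − 5e_A = 0, so e_A = 58.6 + 0.8e_B.
At e_B = 54: e_A = 58.6 + 0.8·54 = 101.8.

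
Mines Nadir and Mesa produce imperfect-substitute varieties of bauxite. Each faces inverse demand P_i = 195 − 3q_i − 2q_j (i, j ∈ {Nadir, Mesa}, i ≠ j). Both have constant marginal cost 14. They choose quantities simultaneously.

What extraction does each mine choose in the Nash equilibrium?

22.625

Mine Nadir's profit: π = q_{Nadir}(195 − 3q_{Nadir} − 2q_{Mesa}) − 14q_{Nadir}.
∂π/∂q_{Nadir} = 181 − 6q_{Nadir} − 2q_{Mesa} = 0 ⇒ q_{Nadir} = 181/6 − (1/3)q_{Mesa}.
Setting q_{Nadir} = q_{Mesa} in the reaction function: q_{Nadir} = 181/6 − (1/3)q_{Nadir}, so q_{Nadir} = (181/6) / (4/3) = 22.625.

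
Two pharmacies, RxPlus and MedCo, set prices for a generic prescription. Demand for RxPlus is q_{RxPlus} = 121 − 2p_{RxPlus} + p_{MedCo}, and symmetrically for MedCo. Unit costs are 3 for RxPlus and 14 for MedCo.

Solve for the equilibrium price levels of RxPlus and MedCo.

43.8, 48.2

RxPlus's profit: π = (p_{RxPlus} − 3)(121 − 2p_{RxPlus} + p_{MedCo}).
∂π/∂p_{RxPlus} = 127 − 4p_{RxPlus} + p_{MedCo} = 0 ⇒ p_{RxPlus} = 31.75 + 0.25p_{MedCo}.
Similarly p_{MedCo} = 37.25 + 0.25p_{RxPlus}.
Solving the two reaction functions simultaneously: (1 − (0.25)(0.25))p_{RxPlus} = 31.75 + 0.25·37.25, so 0.9375p_{RxPlus} = 41.0625 and p_{RxPlus} = 43.8.
Then p_{MedCo} = 37.25 + 0.25·43.8 = 48.2.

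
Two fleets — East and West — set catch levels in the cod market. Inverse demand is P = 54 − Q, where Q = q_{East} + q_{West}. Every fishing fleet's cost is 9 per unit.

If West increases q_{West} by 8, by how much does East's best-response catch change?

-4

Fishing fleet East's profit: π = q_{East}(54 − (q_{East} + q_{West})) − 9q_{East}.
∂π/∂q_{East} = 45 − 2q_{East} − q_{West} = 0, so q_{East} = 22.5 − 0.5q_{West}.
The reaction-function slope is −0.5, so an 8-unit rise in q_{West} moves q_{East} by −0.5 × 8 = −4. East's best response falls — the actions are strategic substitutes.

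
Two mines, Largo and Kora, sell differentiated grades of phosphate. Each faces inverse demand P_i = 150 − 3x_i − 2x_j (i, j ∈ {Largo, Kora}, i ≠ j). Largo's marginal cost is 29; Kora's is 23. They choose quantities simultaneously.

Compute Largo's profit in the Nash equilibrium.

652.6875

Mine Largo's profit: π = x_{Largo}(150 − 3x_{Largo} − 2x_{Kora}) − 29x_{Largo}.
∂π/∂x_{Largo} = 121 − 6x_{Largo} − 2x_{Kora} = 0 ⇒ x_{Largo} = 121/6 − (1/3)x_{Kora}.
Similarly x_{Kora} = 127/6 − (1/3)x_{Largo}.
Substituting the second reaction function into the first: x_{Largo} = 121/6 − (1/3)(127/6 − (1/3)x_{Largo}), which gives (8/9)x_{Largo} = 118/9 ⇒ x_{Largo} = 14.75.
Then x_{Kora} = 127/6 − (1/3)·14.75 = 16.25.
P_{Largo} = 150 − 3·14.75 − 2·16.25 = 73.25.
Profit = (73.25 − 29)·14.75 = 652.6875.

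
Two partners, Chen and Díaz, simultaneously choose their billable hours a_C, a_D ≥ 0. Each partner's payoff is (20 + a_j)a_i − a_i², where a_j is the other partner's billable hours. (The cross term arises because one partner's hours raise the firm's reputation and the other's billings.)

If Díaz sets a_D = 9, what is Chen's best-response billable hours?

Chen's payoff is (20 + a_D)a_C − a_C².
∂π/∂a_C = 20 + a_D − 2a_C = 0, so a_C = 10 + 0.5a_D.
At a_D = 9: a_C = 10 + 0.5·9 = 14.5.

14.5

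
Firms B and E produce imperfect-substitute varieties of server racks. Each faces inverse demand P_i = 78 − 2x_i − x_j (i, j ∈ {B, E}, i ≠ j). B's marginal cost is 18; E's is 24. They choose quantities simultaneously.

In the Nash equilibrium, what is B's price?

42.8

Firm B's profit: π = x_B(78 − 2x_B − x_E) − 18x_B.
∂π/∂x_B = 60 − 4x_B − x_E = 0 ⇒ x_B = 15 − 0.25x_E.
Similarly x_E = 13.5 − 0.25x_B.
Plugging x_E into B's best response: x_B = 15 − 0.25(13.5 − 0.25x_B) ⇒ 0.9375x_B = 11.625, so x_B = 12.4.
Then x_E = 13.5 − 0.25·12.4 = 10.4.
P_B = 78 − 2·12.4 − 10.4 = 42.8.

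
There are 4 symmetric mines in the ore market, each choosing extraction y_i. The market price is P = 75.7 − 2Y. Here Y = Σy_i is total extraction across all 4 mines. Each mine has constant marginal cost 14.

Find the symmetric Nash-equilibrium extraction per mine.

A representative mine's profit is π_i = y_i(75.7 − 2Y) − 14y_i, with Y = y_i + Σ_{j≠i} y_j.
First-order condition: 61.7 − 4y_i − 2Σ_{j≠i} y_j = 0.
Imposing symmetry (y_j = y for all j) turns Σ_{j≠i} y_j into 3y, so 61.7 = 10y and y = 6.17.

6.17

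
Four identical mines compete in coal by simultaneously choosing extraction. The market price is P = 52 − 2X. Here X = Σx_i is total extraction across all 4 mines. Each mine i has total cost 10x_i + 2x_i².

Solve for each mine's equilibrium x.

3

A representative mine's profit is π_i = x_i(52 − 2X) − 10x_i − 2x_i², with X = x_i + Σ_{j≠i} x_j.
First-order condition: 42 − 8x_i − 2Σ_{j≠i} x_j = 0.
With identical mines, set every x_j = x: then 42 − 8x − 6x = 0, i.e. x = 42/14 = 3.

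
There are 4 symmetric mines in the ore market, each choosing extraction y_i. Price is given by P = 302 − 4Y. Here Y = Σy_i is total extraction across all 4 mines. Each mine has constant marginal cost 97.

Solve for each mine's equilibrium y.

10.25

A representative mine's profit is π_i = y_i(302 − 4Y) − 97y_i, with Y = y_i + Σ_{j≠i} y_j.
First-order condition: 205 − 8y_i − 4Σ_{j≠i} y_j = 0.
With identical mines, set every y_j = y: then 205 − 8y − 12y = 0, i.e. y = 205/20 = 10.25.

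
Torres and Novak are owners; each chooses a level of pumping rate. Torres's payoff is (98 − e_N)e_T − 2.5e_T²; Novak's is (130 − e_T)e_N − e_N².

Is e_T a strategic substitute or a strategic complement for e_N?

strategic substitutes

Expanding Torres's payoff: 98e_T − e_Ne_T − 2.5e_T².
∂π/∂e_T = 98 − e_N − 5e_T = 0, so e_T = 19.6 − 0.2e_N.
The best-response slope de_T/de_N = −0.2 < 0: the reaction function is downward-sloping, so the choices are strategic substitutes.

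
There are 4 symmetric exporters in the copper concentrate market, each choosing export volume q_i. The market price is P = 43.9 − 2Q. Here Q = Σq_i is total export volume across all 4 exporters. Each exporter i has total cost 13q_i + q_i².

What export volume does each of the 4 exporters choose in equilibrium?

2.575

A representative exporter's profit is π_i = q_i(43.9 − 2Q) − 13q_i − q_i², with Q = q_i + Σ_{j≠i} q_j.
First-order condition: 30.9 − 6q_i − 2Σ_{j≠i} q_j = 0.
With identical exporters, set every q_j = q: then 30.9 − 6q − 6q = 0, i.e. q = 30.9/12 = 2.575.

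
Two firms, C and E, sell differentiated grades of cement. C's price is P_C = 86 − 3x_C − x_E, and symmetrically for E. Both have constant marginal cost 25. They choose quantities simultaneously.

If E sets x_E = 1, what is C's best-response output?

10

Firm C's profit: π = x_C(86 − 3x_C − x_E) − 25x_C.
∂π/∂x_C = 61 − 6x_C − x_E = 0 ⇒ x_C = 61/6 − (1/6)x_E.
At x_E = 1: x_C = 61/6 − (1/6)·1 = 10.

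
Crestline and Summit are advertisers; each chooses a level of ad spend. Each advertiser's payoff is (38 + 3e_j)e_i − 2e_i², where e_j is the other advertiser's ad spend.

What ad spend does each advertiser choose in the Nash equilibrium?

38

Crestline's payoff is (38 + 3e_S)e_C − 2e_C².
∂π/∂e_C = 38 + 3e_S − 4e_C = 0, so e_C = 9.5 + 0.75e_S.
Setting e_C = e_S in the reaction function: e_C = 9.5 + 0.75e_C, so e_C = 9.5 / 0.25 = 38.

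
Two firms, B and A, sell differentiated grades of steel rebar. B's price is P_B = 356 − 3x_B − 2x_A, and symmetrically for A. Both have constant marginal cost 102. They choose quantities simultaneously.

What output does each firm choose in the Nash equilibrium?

31.75

Firm B's profit: π = x_B(356 − 3x_B − 2x_A) − 102x_B.
∂π/∂x_B = 254 − 6x_B − 2x_A = 0 ⇒ x_B = 127/3 − (1/3)x_A.
Setting x_B = x_A in the reaction function: x_B = 127/3 − (1/3)x_B, so x_B = (127/3) / (4/3) = 31.75.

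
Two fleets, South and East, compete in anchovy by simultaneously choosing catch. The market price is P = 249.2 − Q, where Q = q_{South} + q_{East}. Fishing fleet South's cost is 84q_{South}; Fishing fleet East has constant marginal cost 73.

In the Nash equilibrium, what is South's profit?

Fishing fleet South's profit: π = q_{South}(249.2 − (q_{South} + q_{East})) − 84q_{South}.
∂π/∂q_{South} = 165.2 − 2q_{South} − q_{East} = 0, so q_{South} = 82.6 − 0.5q_{East}.
By the same steps for East: q_{East} = 88.1 − 0.5q_{South}.
Substituting the second reaction function into the first: q_{South} = 82.6 − 0.5(88.1 − 0.5q_{South}), which gives 0.75q_{South} = 38.55 ⇒ q_{South} = 51.4.
Then q_{East} = 88.1 − 0.5·51.4 = 62.4.
Price P = 249.2 − 113.8 = 135.4.
South's profit: (135.4 − 84)·51.4 = 2641.96.

2641.96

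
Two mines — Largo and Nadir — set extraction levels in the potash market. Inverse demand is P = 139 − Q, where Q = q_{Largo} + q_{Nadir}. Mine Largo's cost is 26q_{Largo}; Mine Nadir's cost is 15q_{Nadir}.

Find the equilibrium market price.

Mine Largo's profit: π = q_{Largo}(139 − (q_{Largo} + q_{Nadir})) − 26q_{Largo}.
∂π/∂q_{Largo} = 113 − 2q_{Largo} − q_{Nadir} = 0, so q_{Largo} = 56.5 − 0.5q_{Nadir}.
By the same steps for Nadir: q_{Nadir} = 62 − 0.5q_{Largo}.
Substituting the second reaction function into the first: q_{Largo} = 56.5 − 0.5(62 − 0.5q_{Largo}), which gives 0.75q_{Largo} = 25.5 ⇒ q_{Largo} = 34.
Then q_{Nadir} = 62 − 0.5·34 = 45.
Equilibrium price: P = 139 − 79 = 60.

60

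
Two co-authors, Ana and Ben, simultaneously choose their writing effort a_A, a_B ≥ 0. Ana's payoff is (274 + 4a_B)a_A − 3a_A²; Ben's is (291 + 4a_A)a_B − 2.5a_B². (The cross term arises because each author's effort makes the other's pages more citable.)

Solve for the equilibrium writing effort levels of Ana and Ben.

181, 203

Expanding Ana's payoff: 274a_A + 4a_Ba_A − 3a_A².
∂π/∂a_A = 274 + 4a_B − 6a_A = 0, so a_A = 137/3 + (2/3)a_B.
Likewise for Ben: a_B = 58.2 + 0.8a_A.
Plugging a_B into Ana's best response: a_A = 137/3 + (2/3)(58.2 + 0.8a_A) ⇒ (7/15)a_A = 1267/15, so a_A = 181.
Then a_B = 58.2 + 0.8·181 = 203.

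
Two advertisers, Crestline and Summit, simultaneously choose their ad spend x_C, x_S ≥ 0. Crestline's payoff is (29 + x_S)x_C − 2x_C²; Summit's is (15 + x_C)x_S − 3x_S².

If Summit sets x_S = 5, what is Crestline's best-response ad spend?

Expanding Crestline's payoff: 29x_C + x_Sx_C − 2x_C².
∂π/∂x_C = 29 + x_S − 4x_C = 0, so x_C = 7.25 + 0.25x_S.
At x_S = 5: x_C = 7.25 + 0.25·5 = 8.5.

8.5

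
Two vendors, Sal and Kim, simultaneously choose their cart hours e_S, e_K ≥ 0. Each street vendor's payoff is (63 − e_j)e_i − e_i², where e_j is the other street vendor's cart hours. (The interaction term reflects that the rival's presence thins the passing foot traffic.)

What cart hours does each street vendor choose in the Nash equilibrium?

21

Sal's payoff is (63 − e_K)e_S − e_S².
∂π/∂e_S = 63 − e_K − 2e_S = 0, so e_S = 31.5 − 0.5e_K.
Setting e_S = e_K in the reaction function: e_S = 31.5 − 0.5e_S, so e_S = 31.5 / 1.5 = 21.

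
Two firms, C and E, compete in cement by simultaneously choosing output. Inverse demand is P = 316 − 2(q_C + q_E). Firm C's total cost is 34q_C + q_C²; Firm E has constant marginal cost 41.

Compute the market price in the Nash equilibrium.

Firm C's profit: π = q_C(316 − 2(q_C + q_E)) − 34q_C − q_C².
∂π/∂q_C = 282 − 6q_C − 2q_E = 0, so q_C = 47 − (1/3)q_E.
For E: ∂π/∂q_E = 275 − 4q_E − 2q_C = 0 ⇒ q_E = 68.75 − 0.5q_C.
Solving the two reaction functions simultaneously: (1 − (−1/3)(−0.5))q_C = 47 − (1/3)·68.75, so (5/6)q_C = 289/12 and q_C = 28.9.
Then q_E = 68.75 − 0.5·28.9 = 54.3.
Equilibrium price: P = 316 − 2·83.2 = 149.6.

149.6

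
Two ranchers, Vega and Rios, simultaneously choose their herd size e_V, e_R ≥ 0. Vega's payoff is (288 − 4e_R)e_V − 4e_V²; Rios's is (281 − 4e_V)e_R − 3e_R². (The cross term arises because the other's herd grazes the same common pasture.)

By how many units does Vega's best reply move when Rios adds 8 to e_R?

-4

Expanding Vega's payoff: 288e_V − 4e_Re_V − 4e_V².
∂π/∂e_V = 288 − 4e_R − 8e_V = 0, so e_V = 36 − 0.5e_R.
The reaction-function slope is −0.5, so an 8-unit rise in e_R moves e_V by −0.5 × 8 = −4. Vega's best response falls — the actions are strategic substitutes.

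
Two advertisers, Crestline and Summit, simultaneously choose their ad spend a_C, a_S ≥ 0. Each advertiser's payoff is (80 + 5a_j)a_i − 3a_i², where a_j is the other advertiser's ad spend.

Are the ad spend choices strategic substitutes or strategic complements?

Crestline's payoff is (80 + 5a_S)a_C − 3a_C².
∂π/∂a_C = 80 + 5a_S − 6a_C = 0, so a_C = 40/3 + (5/6)a_S.
The best-response slope da_C/da_S = 5/6 > 0: the reaction function is upward-sloping, so the choices are strategic complements.

strategic complements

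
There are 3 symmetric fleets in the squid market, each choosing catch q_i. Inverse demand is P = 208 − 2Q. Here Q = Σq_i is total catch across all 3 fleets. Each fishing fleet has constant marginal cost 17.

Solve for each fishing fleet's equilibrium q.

A representative fishing fleet's profit is π_i = q_i(208 − 2Q) − 17q_i, with Q = q_i + Σ_{j≠i} q_j.
First-order condition: 191 − 4q_i − 2Σ_{j≠i} q_j = 0.
Imposing symmetry (q_j = q for all j) turns Σ_{j≠i} q_j into 2q, so 191 = 8q and q = 23.875.

23.875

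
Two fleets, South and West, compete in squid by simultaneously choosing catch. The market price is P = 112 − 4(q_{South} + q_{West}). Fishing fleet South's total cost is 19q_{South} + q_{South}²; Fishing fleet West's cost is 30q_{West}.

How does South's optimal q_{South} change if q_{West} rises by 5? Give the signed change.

-2

Fishing fleet South's profit: π = q_{South}(112 − 4(q_{South} + q_{West})) − 19q_{South} − q_{South}².
∂π/∂q_{South} = 93 − 10q_{South} − 4q_{West} = 0, so q_{South} = 9.3 − 0.4q_{West}.
The reaction-function slope is −0.4, so a 5-unit rise in q_{West} moves q_{South} by −0.4 × 5 = −2. South's best response falls — the actions are strategic substitutes.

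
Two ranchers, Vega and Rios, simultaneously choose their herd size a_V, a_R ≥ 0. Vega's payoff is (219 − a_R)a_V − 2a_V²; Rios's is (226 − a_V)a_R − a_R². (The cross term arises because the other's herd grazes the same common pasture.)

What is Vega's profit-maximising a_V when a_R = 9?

52.5

Expanding Vega's payoff: 219a_V − a_Ra_V − 2a_V².
∂π/∂a_V = 219 − a_R − 4a_V = 0, so a_V = 54.75 − 0.25a_R.
At a_R = 9: a_V = 54.75 − 0.25·9 = 52.5.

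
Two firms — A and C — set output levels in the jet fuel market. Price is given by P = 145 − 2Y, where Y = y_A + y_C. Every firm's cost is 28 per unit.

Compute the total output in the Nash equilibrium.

Firm A's profit: π = y_A(145 − 2(y_A + y_C)) − 28y_A.
∂π/∂y_A = 117 − 4y_A − 2y_C = 0, so y_A = 29.25 − 0.5y_C.
By symmetry y_C = y_A; substituting into the reaction function, 1.5y_A = 29.25 and y_A = 19.5.
Total output: 19.5 + 19.5 = 39.

39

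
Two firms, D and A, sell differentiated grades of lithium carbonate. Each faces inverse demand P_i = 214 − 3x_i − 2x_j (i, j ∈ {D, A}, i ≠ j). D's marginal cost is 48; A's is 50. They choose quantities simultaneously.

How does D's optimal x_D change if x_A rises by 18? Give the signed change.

-6

Firm D's profit: π = x_D(214 − 3x_D − 2x_A) − 48x_D.
∂π/∂x_D = 166 − 6x_D − 2x_A = 0 ⇒ x_D = 83/3 − (1/3)x_A.
The reaction-function slope is −1/3, so an 18-unit rise in x_A moves x_D by −1/3 × 18 = −6. D's best response falls — the actions are strategic substitutes.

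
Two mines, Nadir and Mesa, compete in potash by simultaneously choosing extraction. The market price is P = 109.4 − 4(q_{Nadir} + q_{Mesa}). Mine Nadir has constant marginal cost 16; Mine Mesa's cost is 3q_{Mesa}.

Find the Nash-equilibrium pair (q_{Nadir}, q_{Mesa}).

6.7, 9.95

Mine Nadir's profit: π = q_{Nadir}(109.4 − 4(q_{Nadir} + q_{Mesa})) − 16q_{Nadir}.
∂π/∂q_{Nadir} = 93.4 − 8q_{Nadir} − 4q_{Mesa} = 0, so q_{Nadir} = 11.675 − 0.5q_{Mesa}.
By the same steps for Mesa: q_{Mesa} = 13.3 − 0.5q_{Nadir}.
Solving the two reaction functions simultaneously: (1 − (−0.5)(−0.5))q_{Nadir} = 11.675 − 0.5·13.3, so 0.75q_{Nadir} = 5.025 and q_{Nadir} = 6.7.
Then q_{Mesa} = 13.3 − 0.5·6.7 = 9.95.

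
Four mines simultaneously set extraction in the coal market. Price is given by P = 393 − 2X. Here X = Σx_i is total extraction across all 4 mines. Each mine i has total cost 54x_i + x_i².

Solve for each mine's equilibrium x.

A representative mine's profit is π_i = x_i(393 − 2X) − 54x_i − x_i², with X = x_i + Σ_{j≠i} x_j.
First-order condition: 339 − 6x_i − 2Σ_{j≠i} x_j = 0.
Imposing symmetry (x_j = x for all j) turns Σ_{j≠i} x_j into 3x, so 339 = 12x and x = 28.25.

28.25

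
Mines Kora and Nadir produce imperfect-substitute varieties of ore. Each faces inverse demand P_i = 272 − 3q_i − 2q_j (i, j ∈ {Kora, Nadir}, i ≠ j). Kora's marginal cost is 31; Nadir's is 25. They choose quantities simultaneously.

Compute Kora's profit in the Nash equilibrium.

2655.1875

Mine Kora's profit: π = q_{Kora}(272 − 3q_{Kora} − 2q_{Nadir}) − 31q_{Kora}.
∂π/∂q_{Kora} = 241 − 6q_{Kora} − 2q_{Nadir} = 0 ⇒ q_{Kora} = 241/6 − (1/3)q_{Nadir}.
Similarly q_{Nadir} = 247/6 − (1/3)q_{Kora}.
Solving the two reaction functions simultaneously: (1 − (−1/3)(−1/3))q_{Kora} = 241/6 − (1/3)·(247/6), so (8/9)q_{Kora} = 238/9 and q_{Kora} = 29.75.
Then q_{Nadir} = 247/6 − (1/3)·29.75 = 31.25.
P_{Kora} = 272 − 3·29.75 − 2·31.25 = 120.25.
Profit = (120.25 − 31)·29.75 = 2655.1875.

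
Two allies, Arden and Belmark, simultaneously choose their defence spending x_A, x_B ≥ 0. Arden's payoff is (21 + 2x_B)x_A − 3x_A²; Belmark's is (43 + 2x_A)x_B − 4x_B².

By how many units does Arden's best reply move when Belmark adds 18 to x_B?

6

Expanding Arden's payoff: 21x_A + 2x_Bx_A − 3x_A².
∂π/∂x_A = 21 + 2x_B − 6x_A = 0, so x_A = 3.5 + (1/3)x_B.
The reaction-function slope is 1/3, so an 18-unit rise in x_B moves x_A by 1/3 × 18 = 6. Arden's best response rises — the actions are strategic complements.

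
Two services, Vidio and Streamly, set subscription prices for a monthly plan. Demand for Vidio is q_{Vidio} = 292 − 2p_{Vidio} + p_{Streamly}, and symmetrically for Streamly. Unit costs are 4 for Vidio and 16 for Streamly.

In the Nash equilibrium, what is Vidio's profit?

19051.52

Vidio's profit: π = (p_{Vidio} − 4)(292 − 2p_{Vidio} + p_{Streamly}).
∂π/∂p_{Vidio} = 300 − 4p_{Vidio} + p_{Streamly} = 0 ⇒ p_{Vidio} = 75 + 0.25p_{Streamly}.
Similarly p_{Streamly} = 81 + 0.25p_{Vidio}.
Plugging p_{Streamly} into Vidio's best response: p_{Vidio} = 75 + 0.25(81 + 0.25p_{Vidio}) ⇒ 0.9375p_{Vidio} = 95.25, so p_{Vidio} = 101.6.
Then p_{Streamly} = 81 + 0.25·101.6 = 106.4.
q_{Vidio} = 292 − 2·101.6 + 106.4 = 195.2.
Profit = (101.6 − 4)·195.2 = 19051.52.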